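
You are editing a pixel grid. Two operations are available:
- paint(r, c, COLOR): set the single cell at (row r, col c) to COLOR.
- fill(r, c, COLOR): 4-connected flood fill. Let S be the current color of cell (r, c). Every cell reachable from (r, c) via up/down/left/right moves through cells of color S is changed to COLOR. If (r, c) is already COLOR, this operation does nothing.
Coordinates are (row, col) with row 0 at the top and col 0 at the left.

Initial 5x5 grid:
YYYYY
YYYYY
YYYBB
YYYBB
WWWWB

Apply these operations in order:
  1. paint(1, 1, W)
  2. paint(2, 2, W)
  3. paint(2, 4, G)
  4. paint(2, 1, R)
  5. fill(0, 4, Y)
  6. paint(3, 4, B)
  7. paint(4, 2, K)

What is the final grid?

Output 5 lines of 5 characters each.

After op 1 paint(1,1,W):
YYYYY
YWYYY
YYYBB
YYYBB
WWWWB
After op 2 paint(2,2,W):
YYYYY
YWYYY
YYWBB
YYYBB
WWWWB
After op 3 paint(2,4,G):
YYYYY
YWYYY
YYWBG
YYYBB
WWWWB
After op 4 paint(2,1,R):
YYYYY
YWYYY
YRWBG
YYYBB
WWWWB
After op 5 fill(0,4,Y) [0 cells changed]:
YYYYY
YWYYY
YRWBG
YYYBB
WWWWB
After op 6 paint(3,4,B):
YYYYY
YWYYY
YRWBG
YYYBB
WWWWB
After op 7 paint(4,2,K):
YYYYY
YWYYY
YRWBG
YYYBB
WWKWB

Answer: YYYYY
YWYYY
YRWBG
YYYBB
WWKWB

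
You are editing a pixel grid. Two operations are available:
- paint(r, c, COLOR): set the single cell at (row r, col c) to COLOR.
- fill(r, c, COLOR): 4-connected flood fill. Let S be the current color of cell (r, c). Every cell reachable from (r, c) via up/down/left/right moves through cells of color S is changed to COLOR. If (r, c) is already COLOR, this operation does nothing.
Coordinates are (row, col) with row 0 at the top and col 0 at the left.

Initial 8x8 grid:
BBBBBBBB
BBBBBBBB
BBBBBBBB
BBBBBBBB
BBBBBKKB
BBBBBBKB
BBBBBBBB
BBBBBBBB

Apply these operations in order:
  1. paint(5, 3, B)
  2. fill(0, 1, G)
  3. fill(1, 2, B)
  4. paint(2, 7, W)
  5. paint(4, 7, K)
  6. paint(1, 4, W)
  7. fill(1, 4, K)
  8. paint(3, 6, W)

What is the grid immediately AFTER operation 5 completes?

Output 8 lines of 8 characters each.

Answer: BBBBBBBB
BBBBBBBB
BBBBBBBW
BBBBBBBB
BBBBBKKK
BBBBBBKB
BBBBBBBB
BBBBBBBB

Derivation:
After op 1 paint(5,3,B):
BBBBBBBB
BBBBBBBB
BBBBBBBB
BBBBBBBB
BBBBBKKB
BBBBBBKB
BBBBBBBB
BBBBBBBB
After op 2 fill(0,1,G) [61 cells changed]:
GGGGGGGG
GGGGGGGG
GGGGGGGG
GGGGGGGG
GGGGGKKG
GGGGGGKG
GGGGGGGG
GGGGGGGG
After op 3 fill(1,2,B) [61 cells changed]:
BBBBBBBB
BBBBBBBB
BBBBBBBB
BBBBBBBB
BBBBBKKB
BBBBBBKB
BBBBBBBB
BBBBBBBB
After op 4 paint(2,7,W):
BBBBBBBB
BBBBBBBB
BBBBBBBW
BBBBBBBB
BBBBBKKB
BBBBBBKB
BBBBBBBB
BBBBBBBB
After op 5 paint(4,7,K):
BBBBBBBB
BBBBBBBB
BBBBBBBW
BBBBBBBB
BBBBBKKK
BBBBBBKB
BBBBBBBB
BBBBBBBB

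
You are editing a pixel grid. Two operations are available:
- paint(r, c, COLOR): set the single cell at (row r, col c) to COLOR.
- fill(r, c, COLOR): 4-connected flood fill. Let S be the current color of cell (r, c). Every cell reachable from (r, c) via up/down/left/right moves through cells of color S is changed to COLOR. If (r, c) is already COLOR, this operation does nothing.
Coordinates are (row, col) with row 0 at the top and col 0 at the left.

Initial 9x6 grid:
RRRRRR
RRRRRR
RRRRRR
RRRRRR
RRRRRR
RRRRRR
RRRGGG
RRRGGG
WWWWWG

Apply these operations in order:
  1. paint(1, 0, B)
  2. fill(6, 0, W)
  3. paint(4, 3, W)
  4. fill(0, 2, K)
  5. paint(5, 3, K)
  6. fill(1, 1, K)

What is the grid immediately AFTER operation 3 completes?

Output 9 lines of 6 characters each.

Answer: WWWWWW
BWWWWW
WWWWWW
WWWWWW
WWWWWW
WWWWWW
WWWGGG
WWWGGG
WWWWWG

Derivation:
After op 1 paint(1,0,B):
RRRRRR
BRRRRR
RRRRRR
RRRRRR
RRRRRR
RRRRRR
RRRGGG
RRRGGG
WWWWWG
After op 2 fill(6,0,W) [41 cells changed]:
WWWWWW
BWWWWW
WWWWWW
WWWWWW
WWWWWW
WWWWWW
WWWGGG
WWWGGG
WWWWWG
After op 3 paint(4,3,W):
WWWWWW
BWWWWW
WWWWWW
WWWWWW
WWWWWW
WWWWWW
WWWGGG
WWWGGG
WWWWWG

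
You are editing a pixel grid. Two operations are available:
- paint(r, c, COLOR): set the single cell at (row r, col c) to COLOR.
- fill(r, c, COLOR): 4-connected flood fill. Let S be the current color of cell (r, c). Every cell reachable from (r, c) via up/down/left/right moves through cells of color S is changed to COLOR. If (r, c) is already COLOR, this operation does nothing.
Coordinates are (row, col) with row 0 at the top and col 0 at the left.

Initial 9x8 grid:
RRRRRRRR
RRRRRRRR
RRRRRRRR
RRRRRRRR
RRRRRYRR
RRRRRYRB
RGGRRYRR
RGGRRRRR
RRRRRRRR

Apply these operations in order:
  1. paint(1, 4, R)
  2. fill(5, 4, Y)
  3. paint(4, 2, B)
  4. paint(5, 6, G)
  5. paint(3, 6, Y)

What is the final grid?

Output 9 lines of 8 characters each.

After op 1 paint(1,4,R):
RRRRRRRR
RRRRRRRR
RRRRRRRR
RRRRRRRR
RRRRRYRR
RRRRRYRB
RGGRRYRR
RGGRRRRR
RRRRRRRR
After op 2 fill(5,4,Y) [64 cells changed]:
YYYYYYYY
YYYYYYYY
YYYYYYYY
YYYYYYYY
YYYYYYYY
YYYYYYYB
YGGYYYYY
YGGYYYYY
YYYYYYYY
After op 3 paint(4,2,B):
YYYYYYYY
YYYYYYYY
YYYYYYYY
YYYYYYYY
YYBYYYYY
YYYYYYYB
YGGYYYYY
YGGYYYYY
YYYYYYYY
After op 4 paint(5,6,G):
YYYYYYYY
YYYYYYYY
YYYYYYYY
YYYYYYYY
YYBYYYYY
YYYYYYGB
YGGYYYYY
YGGYYYYY
YYYYYYYY
After op 5 paint(3,6,Y):
YYYYYYYY
YYYYYYYY
YYYYYYYY
YYYYYYYY
YYBYYYYY
YYYYYYGB
YGGYYYYY
YGGYYYYY
YYYYYYYY

Answer: YYYYYYYY
YYYYYYYY
YYYYYYYY
YYYYYYYY
YYBYYYYY
YYYYYYGB
YGGYYYYY
YGGYYYYY
YYYYYYYY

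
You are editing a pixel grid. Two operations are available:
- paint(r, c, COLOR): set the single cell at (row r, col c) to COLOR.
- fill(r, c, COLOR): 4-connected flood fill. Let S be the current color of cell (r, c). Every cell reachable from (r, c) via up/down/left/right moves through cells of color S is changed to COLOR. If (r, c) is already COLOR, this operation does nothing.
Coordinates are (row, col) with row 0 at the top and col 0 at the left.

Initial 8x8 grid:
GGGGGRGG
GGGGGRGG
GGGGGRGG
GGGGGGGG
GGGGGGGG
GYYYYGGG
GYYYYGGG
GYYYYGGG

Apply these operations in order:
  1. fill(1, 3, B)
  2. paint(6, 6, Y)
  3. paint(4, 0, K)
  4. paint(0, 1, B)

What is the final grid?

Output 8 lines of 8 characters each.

Answer: BBBBBRBB
BBBBBRBB
BBBBBRBB
BBBBBBBB
KBBBBBBB
BYYYYBBB
BYYYYBYB
BYYYYBBB

Derivation:
After op 1 fill(1,3,B) [49 cells changed]:
BBBBBRBB
BBBBBRBB
BBBBBRBB
BBBBBBBB
BBBBBBBB
BYYYYBBB
BYYYYBBB
BYYYYBBB
After op 2 paint(6,6,Y):
BBBBBRBB
BBBBBRBB
BBBBBRBB
BBBBBBBB
BBBBBBBB
BYYYYBBB
BYYYYBYB
BYYYYBBB
After op 3 paint(4,0,K):
BBBBBRBB
BBBBBRBB
BBBBBRBB
BBBBBBBB
KBBBBBBB
BYYYYBBB
BYYYYBYB
BYYYYBBB
After op 4 paint(0,1,B):
BBBBBRBB
BBBBBRBB
BBBBBRBB
BBBBBBBB
KBBBBBBB
BYYYYBBB
BYYYYBYB
BYYYYBBB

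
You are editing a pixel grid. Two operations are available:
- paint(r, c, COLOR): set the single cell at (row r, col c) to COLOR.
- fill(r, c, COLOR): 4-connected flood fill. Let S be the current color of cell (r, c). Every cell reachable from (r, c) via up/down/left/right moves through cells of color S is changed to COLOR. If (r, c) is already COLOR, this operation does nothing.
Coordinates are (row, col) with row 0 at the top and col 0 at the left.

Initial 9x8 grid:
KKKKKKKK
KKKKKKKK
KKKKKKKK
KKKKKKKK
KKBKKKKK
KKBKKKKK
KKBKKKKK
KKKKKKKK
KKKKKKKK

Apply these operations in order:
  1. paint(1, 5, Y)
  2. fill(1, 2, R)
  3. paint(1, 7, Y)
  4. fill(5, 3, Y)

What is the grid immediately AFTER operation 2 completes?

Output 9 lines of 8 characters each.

Answer: RRRRRRRR
RRRRRYRR
RRRRRRRR
RRRRRRRR
RRBRRRRR
RRBRRRRR
RRBRRRRR
RRRRRRRR
RRRRRRRR

Derivation:
After op 1 paint(1,5,Y):
KKKKKKKK
KKKKKYKK
KKKKKKKK
KKKKKKKK
KKBKKKKK
KKBKKKKK
KKBKKKKK
KKKKKKKK
KKKKKKKK
After op 2 fill(1,2,R) [68 cells changed]:
RRRRRRRR
RRRRRYRR
RRRRRRRR
RRRRRRRR
RRBRRRRR
RRBRRRRR
RRBRRRRR
RRRRRRRR
RRRRRRRR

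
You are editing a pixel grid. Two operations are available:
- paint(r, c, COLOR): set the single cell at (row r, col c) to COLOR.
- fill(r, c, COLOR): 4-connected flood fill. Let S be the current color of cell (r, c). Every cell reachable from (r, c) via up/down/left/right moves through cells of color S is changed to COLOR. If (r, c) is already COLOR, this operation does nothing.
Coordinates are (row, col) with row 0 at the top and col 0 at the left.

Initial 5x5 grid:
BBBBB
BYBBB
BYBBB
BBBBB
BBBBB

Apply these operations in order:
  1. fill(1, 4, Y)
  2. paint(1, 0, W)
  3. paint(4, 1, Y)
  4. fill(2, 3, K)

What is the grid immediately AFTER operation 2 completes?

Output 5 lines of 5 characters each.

Answer: YYYYY
WYYYY
YYYYY
YYYYY
YYYYY

Derivation:
After op 1 fill(1,4,Y) [23 cells changed]:
YYYYY
YYYYY
YYYYY
YYYYY
YYYYY
After op 2 paint(1,0,W):
YYYYY
WYYYY
YYYYY
YYYYY
YYYYY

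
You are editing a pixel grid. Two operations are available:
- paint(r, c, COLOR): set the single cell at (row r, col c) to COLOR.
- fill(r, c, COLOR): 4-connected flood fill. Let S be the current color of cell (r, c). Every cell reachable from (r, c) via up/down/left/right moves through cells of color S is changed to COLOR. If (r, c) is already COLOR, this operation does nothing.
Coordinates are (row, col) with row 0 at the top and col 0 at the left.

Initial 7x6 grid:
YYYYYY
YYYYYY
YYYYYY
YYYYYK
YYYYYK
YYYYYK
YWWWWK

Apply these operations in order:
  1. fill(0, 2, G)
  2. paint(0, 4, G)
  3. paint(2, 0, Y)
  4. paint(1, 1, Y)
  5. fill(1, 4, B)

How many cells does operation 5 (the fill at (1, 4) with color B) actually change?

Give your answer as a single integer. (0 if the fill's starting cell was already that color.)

Answer: 32

Derivation:
After op 1 fill(0,2,G) [34 cells changed]:
GGGGGG
GGGGGG
GGGGGG
GGGGGK
GGGGGK
GGGGGK
GWWWWK
After op 2 paint(0,4,G):
GGGGGG
GGGGGG
GGGGGG
GGGGGK
GGGGGK
GGGGGK
GWWWWK
After op 3 paint(2,0,Y):
GGGGGG
GGGGGG
YGGGGG
GGGGGK
GGGGGK
GGGGGK
GWWWWK
After op 4 paint(1,1,Y):
GGGGGG
GYGGGG
YGGGGG
GGGGGK
GGGGGK
GGGGGK
GWWWWK
After op 5 fill(1,4,B) [32 cells changed]:
BBBBBB
BYBBBB
YBBBBB
BBBBBK
BBBBBK
BBBBBK
BWWWWK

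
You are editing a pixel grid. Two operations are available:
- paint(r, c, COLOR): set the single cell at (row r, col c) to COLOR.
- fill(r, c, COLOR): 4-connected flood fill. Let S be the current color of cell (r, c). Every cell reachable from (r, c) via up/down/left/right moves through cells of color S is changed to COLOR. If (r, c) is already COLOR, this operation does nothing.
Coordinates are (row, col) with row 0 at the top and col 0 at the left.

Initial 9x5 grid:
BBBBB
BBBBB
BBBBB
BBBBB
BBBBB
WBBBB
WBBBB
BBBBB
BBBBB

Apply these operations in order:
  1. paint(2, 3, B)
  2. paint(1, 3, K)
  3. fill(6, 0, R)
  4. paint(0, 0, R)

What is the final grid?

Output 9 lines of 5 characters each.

Answer: RBBBB
BBBKB
BBBBB
BBBBB
BBBBB
RBBBB
RBBBB
BBBBB
BBBBB

Derivation:
After op 1 paint(2,3,B):
BBBBB
BBBBB
BBBBB
BBBBB
BBBBB
WBBBB
WBBBB
BBBBB
BBBBB
After op 2 paint(1,3,K):
BBBBB
BBBKB
BBBBB
BBBBB
BBBBB
WBBBB
WBBBB
BBBBB
BBBBB
After op 3 fill(6,0,R) [2 cells changed]:
BBBBB
BBBKB
BBBBB
BBBBB
BBBBB
RBBBB
RBBBB
BBBBB
BBBBB
After op 4 paint(0,0,R):
RBBBB
BBBKB
BBBBB
BBBBB
BBBBB
RBBBB
RBBBB
BBBBB
BBBBB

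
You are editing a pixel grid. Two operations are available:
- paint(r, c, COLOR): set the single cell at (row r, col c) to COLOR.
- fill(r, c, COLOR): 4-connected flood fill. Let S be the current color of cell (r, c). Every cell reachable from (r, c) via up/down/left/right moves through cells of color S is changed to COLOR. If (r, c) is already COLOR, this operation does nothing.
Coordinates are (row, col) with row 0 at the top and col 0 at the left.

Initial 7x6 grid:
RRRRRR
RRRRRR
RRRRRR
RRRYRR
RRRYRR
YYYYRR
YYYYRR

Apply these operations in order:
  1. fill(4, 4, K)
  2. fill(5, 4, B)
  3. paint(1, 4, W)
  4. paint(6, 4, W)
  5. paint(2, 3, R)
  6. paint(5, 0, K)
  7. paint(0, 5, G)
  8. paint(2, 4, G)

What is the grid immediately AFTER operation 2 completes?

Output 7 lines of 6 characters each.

After op 1 fill(4,4,K) [32 cells changed]:
KKKKKK
KKKKKK
KKKKKK
KKKYKK
KKKYKK
YYYYKK
YYYYKK
After op 2 fill(5,4,B) [32 cells changed]:
BBBBBB
BBBBBB
BBBBBB
BBBYBB
BBBYBB
YYYYBB
YYYYBB

Answer: BBBBBB
BBBBBB
BBBBBB
BBBYBB
BBBYBB
YYYYBB
YYYYBB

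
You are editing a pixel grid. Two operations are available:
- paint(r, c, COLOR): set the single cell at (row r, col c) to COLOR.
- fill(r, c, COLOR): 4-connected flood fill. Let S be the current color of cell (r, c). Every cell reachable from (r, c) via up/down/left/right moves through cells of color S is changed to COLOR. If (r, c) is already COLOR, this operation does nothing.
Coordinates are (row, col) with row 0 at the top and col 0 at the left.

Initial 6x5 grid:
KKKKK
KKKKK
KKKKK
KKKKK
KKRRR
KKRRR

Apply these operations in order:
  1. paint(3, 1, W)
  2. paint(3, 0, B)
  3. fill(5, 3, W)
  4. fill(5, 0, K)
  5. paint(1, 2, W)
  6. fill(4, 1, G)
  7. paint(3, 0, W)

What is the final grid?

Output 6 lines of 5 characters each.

Answer: KKKKK
KKWKK
KKKKK
WWKKK
GGWWW
GGWWW

Derivation:
After op 1 paint(3,1,W):
KKKKK
KKKKK
KKKKK
KWKKK
KKRRR
KKRRR
After op 2 paint(3,0,B):
KKKKK
KKKKK
KKKKK
BWKKK
KKRRR
KKRRR
After op 3 fill(5,3,W) [6 cells changed]:
KKKKK
KKKKK
KKKKK
BWKKK
KKWWW
KKWWW
After op 4 fill(5,0,K) [0 cells changed]:
KKKKK
KKKKK
KKKKK
BWKKK
KKWWW
KKWWW
After op 5 paint(1,2,W):
KKKKK
KKWKK
KKKKK
BWKKK
KKWWW
KKWWW
After op 6 fill(4,1,G) [4 cells changed]:
KKKKK
KKWKK
KKKKK
BWKKK
GGWWW
GGWWW
After op 7 paint(3,0,W):
KKKKK
KKWKK
KKKKK
WWKKK
GGWWW
GGWWW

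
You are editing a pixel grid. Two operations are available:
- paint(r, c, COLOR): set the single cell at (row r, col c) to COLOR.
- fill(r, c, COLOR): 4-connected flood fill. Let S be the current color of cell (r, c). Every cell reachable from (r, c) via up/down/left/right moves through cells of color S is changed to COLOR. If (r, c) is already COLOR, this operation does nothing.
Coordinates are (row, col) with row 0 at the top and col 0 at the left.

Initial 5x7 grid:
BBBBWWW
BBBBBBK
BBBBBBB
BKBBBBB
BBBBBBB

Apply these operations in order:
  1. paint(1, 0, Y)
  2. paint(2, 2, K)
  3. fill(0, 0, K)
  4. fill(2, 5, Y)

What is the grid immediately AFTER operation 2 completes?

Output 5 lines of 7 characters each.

After op 1 paint(1,0,Y):
BBBBWWW
YBBBBBK
BBBBBBB
BKBBBBB
BBBBBBB
After op 2 paint(2,2,K):
BBBBWWW
YBBBBBK
BBKBBBB
BKBBBBB
BBBBBBB

Answer: BBBBWWW
YBBBBBK
BBKBBBB
BKBBBBB
BBBBBBB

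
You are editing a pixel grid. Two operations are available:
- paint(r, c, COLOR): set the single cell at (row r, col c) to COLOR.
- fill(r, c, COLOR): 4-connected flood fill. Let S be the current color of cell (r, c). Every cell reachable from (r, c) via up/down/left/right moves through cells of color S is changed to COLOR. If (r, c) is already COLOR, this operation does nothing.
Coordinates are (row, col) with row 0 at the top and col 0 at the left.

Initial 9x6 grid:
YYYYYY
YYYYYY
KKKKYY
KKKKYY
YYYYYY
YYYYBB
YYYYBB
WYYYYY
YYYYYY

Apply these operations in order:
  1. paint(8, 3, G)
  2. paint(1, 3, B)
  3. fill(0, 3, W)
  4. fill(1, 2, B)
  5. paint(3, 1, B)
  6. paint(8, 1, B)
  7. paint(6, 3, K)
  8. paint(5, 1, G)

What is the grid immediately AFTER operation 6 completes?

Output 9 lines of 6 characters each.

Answer: BBBBBB
BBBBBB
KKKKBB
KBKKBB
BBBBBB
BBBBBB
BBBBBB
BBBBBB
BBBGBB

Derivation:
After op 1 paint(8,3,G):
YYYYYY
YYYYYY
KKKKYY
KKKKYY
YYYYYY
YYYYBB
YYYYBB
WYYYYY
YYYGYY
After op 2 paint(1,3,B):
YYYYYY
YYYBYY
KKKKYY
KKKKYY
YYYYYY
YYYYBB
YYYYBB
WYYYYY
YYYGYY
After op 3 fill(0,3,W) [39 cells changed]:
WWWWWW
WWWBWW
KKKKWW
KKKKWW
WWWWWW
WWWWBB
WWWWBB
WWWWWW
WWWGWW
After op 4 fill(1,2,B) [40 cells changed]:
BBBBBB
BBBBBB
KKKKBB
KKKKBB
BBBBBB
BBBBBB
BBBBBB
BBBBBB
BBBGBB
After op 5 paint(3,1,B):
BBBBBB
BBBBBB
KKKKBB
KBKKBB
BBBBBB
BBBBBB
BBBBBB
BBBBBB
BBBGBB
After op 6 paint(8,1,B):
BBBBBB
BBBBBB
KKKKBB
KBKKBB
BBBBBB
BBBBBB
BBBBBB
BBBBBB
BBBGBB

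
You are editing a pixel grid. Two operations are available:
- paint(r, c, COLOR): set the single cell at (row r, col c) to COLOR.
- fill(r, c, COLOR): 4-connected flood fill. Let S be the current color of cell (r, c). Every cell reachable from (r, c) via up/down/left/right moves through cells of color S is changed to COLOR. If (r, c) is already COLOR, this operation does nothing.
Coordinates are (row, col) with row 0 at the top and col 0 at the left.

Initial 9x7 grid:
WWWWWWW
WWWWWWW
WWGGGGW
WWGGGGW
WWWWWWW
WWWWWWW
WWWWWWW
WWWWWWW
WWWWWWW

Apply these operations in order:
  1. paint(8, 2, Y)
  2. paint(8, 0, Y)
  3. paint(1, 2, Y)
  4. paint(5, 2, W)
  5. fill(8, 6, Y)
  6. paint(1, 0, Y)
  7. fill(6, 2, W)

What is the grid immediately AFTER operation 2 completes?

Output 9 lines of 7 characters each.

After op 1 paint(8,2,Y):
WWWWWWW
WWWWWWW
WWGGGGW
WWGGGGW
WWWWWWW
WWWWWWW
WWWWWWW
WWWWWWW
WWYWWWW
After op 2 paint(8,0,Y):
WWWWWWW
WWWWWWW
WWGGGGW
WWGGGGW
WWWWWWW
WWWWWWW
WWWWWWW
WWWWWWW
YWYWWWW

Answer: WWWWWWW
WWWWWWW
WWGGGGW
WWGGGGW
WWWWWWW
WWWWWWW
WWWWWWW
WWWWWWW
YWYWWWW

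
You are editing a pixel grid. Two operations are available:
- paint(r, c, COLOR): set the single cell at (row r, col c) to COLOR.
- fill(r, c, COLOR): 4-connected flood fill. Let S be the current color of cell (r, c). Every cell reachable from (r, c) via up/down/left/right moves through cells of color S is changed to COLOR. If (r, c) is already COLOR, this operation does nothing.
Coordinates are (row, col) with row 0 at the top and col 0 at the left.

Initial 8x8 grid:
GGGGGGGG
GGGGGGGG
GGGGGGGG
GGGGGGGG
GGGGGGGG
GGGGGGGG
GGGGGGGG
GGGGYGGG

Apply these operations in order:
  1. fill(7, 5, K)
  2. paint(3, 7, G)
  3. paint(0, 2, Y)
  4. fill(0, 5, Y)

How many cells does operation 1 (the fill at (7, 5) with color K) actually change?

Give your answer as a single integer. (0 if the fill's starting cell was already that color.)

Answer: 63

Derivation:
After op 1 fill(7,5,K) [63 cells changed]:
KKKKKKKK
KKKKKKKK
KKKKKKKK
KKKKKKKK
KKKKKKKK
KKKKKKKK
KKKKKKKK
KKKKYKKK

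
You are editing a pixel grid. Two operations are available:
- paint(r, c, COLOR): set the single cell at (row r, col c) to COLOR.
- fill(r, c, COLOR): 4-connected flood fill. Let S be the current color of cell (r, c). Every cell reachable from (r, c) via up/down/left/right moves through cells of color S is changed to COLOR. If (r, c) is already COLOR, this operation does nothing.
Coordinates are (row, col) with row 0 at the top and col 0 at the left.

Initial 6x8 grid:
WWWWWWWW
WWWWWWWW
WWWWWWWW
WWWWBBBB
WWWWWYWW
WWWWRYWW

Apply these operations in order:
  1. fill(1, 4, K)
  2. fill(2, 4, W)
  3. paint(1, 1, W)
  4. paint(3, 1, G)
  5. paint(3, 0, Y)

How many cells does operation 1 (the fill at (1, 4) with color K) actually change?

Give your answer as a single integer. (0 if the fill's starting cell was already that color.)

After op 1 fill(1,4,K) [37 cells changed]:
KKKKKKKK
KKKKKKKK
KKKKKKKK
KKKKBBBB
KKKKKYWW
KKKKRYWW

Answer: 37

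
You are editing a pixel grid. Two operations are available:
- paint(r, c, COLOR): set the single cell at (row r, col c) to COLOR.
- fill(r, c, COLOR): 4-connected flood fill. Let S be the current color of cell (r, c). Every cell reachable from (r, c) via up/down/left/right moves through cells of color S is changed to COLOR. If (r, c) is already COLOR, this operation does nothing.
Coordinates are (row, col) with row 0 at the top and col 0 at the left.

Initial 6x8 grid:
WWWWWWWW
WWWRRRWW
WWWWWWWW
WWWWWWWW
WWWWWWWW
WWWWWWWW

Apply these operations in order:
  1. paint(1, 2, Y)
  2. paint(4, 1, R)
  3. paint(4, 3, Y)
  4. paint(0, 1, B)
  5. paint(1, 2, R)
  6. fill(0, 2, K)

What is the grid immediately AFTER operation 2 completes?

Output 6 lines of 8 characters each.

Answer: WWWWWWWW
WWYRRRWW
WWWWWWWW
WWWWWWWW
WRWWWWWW
WWWWWWWW

Derivation:
After op 1 paint(1,2,Y):
WWWWWWWW
WWYRRRWW
WWWWWWWW
WWWWWWWW
WWWWWWWW
WWWWWWWW
After op 2 paint(4,1,R):
WWWWWWWW
WWYRRRWW
WWWWWWWW
WWWWWWWW
WRWWWWWW
WWWWWWWW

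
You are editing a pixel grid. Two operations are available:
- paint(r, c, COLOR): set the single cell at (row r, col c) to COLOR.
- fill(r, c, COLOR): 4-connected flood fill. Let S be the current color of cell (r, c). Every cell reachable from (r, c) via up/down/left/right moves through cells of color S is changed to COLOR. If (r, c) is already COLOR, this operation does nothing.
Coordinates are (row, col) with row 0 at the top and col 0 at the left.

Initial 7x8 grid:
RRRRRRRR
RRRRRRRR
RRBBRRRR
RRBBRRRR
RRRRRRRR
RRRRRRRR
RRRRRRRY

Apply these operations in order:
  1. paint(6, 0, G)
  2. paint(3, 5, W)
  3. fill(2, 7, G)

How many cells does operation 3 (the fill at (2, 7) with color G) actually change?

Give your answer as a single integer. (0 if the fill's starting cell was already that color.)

Answer: 49

Derivation:
After op 1 paint(6,0,G):
RRRRRRRR
RRRRRRRR
RRBBRRRR
RRBBRRRR
RRRRRRRR
RRRRRRRR
GRRRRRRY
After op 2 paint(3,5,W):
RRRRRRRR
RRRRRRRR
RRBBRRRR
RRBBRWRR
RRRRRRRR
RRRRRRRR
GRRRRRRY
After op 3 fill(2,7,G) [49 cells changed]:
GGGGGGGG
GGGGGGGG
GGBBGGGG
GGBBGWGG
GGGGGGGG
GGGGGGGG
GGGGGGGY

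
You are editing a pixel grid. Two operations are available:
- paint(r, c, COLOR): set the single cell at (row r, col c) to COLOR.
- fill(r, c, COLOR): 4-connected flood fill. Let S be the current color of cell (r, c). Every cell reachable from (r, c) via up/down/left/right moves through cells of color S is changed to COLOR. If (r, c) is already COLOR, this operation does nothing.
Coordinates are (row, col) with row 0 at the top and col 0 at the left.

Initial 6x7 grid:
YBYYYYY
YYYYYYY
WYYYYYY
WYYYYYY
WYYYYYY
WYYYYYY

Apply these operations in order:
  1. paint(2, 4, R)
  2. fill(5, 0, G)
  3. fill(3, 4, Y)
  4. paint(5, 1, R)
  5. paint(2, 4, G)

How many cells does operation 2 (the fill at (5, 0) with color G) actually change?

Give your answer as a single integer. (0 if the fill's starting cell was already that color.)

Answer: 4

Derivation:
After op 1 paint(2,4,R):
YBYYYYY
YYYYYYY
WYYYRYY
WYYYYYY
WYYYYYY
WYYYYYY
After op 2 fill(5,0,G) [4 cells changed]:
YBYYYYY
YYYYYYY
GYYYRYY
GYYYYYY
GYYYYYY
GYYYYYY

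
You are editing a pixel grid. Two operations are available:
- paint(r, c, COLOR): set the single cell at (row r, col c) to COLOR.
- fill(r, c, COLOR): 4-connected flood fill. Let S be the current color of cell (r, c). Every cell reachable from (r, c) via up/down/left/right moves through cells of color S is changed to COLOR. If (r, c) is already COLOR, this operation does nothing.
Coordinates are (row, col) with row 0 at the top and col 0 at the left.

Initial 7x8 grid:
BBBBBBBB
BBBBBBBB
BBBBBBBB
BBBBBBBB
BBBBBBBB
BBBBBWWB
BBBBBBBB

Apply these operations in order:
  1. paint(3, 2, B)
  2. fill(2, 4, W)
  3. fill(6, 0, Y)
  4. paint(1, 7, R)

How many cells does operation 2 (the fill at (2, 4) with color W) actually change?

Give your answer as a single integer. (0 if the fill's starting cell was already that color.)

After op 1 paint(3,2,B):
BBBBBBBB
BBBBBBBB
BBBBBBBB
BBBBBBBB
BBBBBBBB
BBBBBWWB
BBBBBBBB
After op 2 fill(2,4,W) [54 cells changed]:
WWWWWWWW
WWWWWWWW
WWWWWWWW
WWWWWWWW
WWWWWWWW
WWWWWWWW
WWWWWWWW

Answer: 54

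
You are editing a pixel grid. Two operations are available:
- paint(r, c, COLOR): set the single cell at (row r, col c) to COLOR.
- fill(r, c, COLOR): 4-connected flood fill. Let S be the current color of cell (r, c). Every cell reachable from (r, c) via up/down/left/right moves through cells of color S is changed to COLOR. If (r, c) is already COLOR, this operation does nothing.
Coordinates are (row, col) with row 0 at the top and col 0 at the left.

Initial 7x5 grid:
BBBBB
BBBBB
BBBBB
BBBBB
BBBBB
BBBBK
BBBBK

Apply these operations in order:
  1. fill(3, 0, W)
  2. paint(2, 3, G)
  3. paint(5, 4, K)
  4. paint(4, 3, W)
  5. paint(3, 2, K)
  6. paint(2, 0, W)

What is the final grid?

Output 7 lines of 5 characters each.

After op 1 fill(3,0,W) [33 cells changed]:
WWWWW
WWWWW
WWWWW
WWWWW
WWWWW
WWWWK
WWWWK
After op 2 paint(2,3,G):
WWWWW
WWWWW
WWWGW
WWWWW
WWWWW
WWWWK
WWWWK
After op 3 paint(5,4,K):
WWWWW
WWWWW
WWWGW
WWWWW
WWWWW
WWWWK
WWWWK
After op 4 paint(4,3,W):
WWWWW
WWWWW
WWWGW
WWWWW
WWWWW
WWWWK
WWWWK
After op 5 paint(3,2,K):
WWWWW
WWWWW
WWWGW
WWKWW
WWWWW
WWWWK
WWWWK
After op 6 paint(2,0,W):
WWWWW
WWWWW
WWWGW
WWKWW
WWWWW
WWWWK
WWWWK

Answer: WWWWW
WWWWW
WWWGW
WWKWW
WWWWW
WWWWK
WWWWK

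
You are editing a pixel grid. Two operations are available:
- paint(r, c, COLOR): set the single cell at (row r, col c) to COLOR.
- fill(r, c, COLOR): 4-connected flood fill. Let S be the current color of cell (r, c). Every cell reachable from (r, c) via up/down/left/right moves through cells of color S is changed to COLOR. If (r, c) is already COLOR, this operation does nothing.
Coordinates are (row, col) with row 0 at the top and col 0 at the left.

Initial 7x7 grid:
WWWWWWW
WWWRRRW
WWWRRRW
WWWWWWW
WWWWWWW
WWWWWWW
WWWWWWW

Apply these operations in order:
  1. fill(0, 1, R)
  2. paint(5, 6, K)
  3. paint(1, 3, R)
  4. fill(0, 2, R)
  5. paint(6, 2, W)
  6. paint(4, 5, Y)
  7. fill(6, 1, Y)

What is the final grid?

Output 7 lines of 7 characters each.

Answer: YYYYYYY
YYYYYYY
YYYYYYY
YYYYYYY
YYYYYYY
YYYYYYK
YYWYYYY

Derivation:
After op 1 fill(0,1,R) [43 cells changed]:
RRRRRRR
RRRRRRR
RRRRRRR
RRRRRRR
RRRRRRR
RRRRRRR
RRRRRRR
After op 2 paint(5,6,K):
RRRRRRR
RRRRRRR
RRRRRRR
RRRRRRR
RRRRRRR
RRRRRRK
RRRRRRR
After op 3 paint(1,3,R):
RRRRRRR
RRRRRRR
RRRRRRR
RRRRRRR
RRRRRRR
RRRRRRK
RRRRRRR
After op 4 fill(0,2,R) [0 cells changed]:
RRRRRRR
RRRRRRR
RRRRRRR
RRRRRRR
RRRRRRR
RRRRRRK
RRRRRRR
After op 5 paint(6,2,W):
RRRRRRR
RRRRRRR
RRRRRRR
RRRRRRR
RRRRRRR
RRRRRRK
RRWRRRR
After op 6 paint(4,5,Y):
RRRRRRR
RRRRRRR
RRRRRRR
RRRRRRR
RRRRRYR
RRRRRRK
RRWRRRR
After op 7 fill(6,1,Y) [46 cells changed]:
YYYYYYY
YYYYYYY
YYYYYYY
YYYYYYY
YYYYYYY
YYYYYYK
YYWYYYY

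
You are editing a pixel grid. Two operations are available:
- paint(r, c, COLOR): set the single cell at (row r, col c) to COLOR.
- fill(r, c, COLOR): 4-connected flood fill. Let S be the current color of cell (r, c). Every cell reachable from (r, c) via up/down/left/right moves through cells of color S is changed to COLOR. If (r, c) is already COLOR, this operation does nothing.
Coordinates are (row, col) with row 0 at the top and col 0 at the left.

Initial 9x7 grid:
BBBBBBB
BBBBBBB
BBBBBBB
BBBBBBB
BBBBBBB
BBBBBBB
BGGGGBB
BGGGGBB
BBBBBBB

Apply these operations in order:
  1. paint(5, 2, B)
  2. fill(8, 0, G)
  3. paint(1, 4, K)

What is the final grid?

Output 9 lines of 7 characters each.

Answer: GGGGGGG
GGGGKGG
GGGGGGG
GGGGGGG
GGGGGGG
GGGGGGG
GGGGGGG
GGGGGGG
GGGGGGG

Derivation:
After op 1 paint(5,2,B):
BBBBBBB
BBBBBBB
BBBBBBB
BBBBBBB
BBBBBBB
BBBBBBB
BGGGGBB
BGGGGBB
BBBBBBB
After op 2 fill(8,0,G) [55 cells changed]:
GGGGGGG
GGGGGGG
GGGGGGG
GGGGGGG
GGGGGGG
GGGGGGG
GGGGGGG
GGGGGGG
GGGGGGG
After op 3 paint(1,4,K):
GGGGGGG
GGGGKGG
GGGGGGG
GGGGGGG
GGGGGGG
GGGGGGG
GGGGGGG
GGGGGGG
GGGGGGG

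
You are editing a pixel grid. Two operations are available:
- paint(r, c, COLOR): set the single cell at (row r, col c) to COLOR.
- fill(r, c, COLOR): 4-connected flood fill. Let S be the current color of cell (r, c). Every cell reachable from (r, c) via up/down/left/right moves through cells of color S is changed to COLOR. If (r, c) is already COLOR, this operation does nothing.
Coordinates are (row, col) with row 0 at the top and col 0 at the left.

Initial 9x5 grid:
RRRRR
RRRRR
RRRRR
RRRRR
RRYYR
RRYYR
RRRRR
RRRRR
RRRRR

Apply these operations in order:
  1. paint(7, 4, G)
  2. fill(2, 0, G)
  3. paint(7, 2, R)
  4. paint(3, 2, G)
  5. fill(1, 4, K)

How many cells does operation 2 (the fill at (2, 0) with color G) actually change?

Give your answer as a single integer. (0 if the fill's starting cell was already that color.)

Answer: 40

Derivation:
After op 1 paint(7,4,G):
RRRRR
RRRRR
RRRRR
RRRRR
RRYYR
RRYYR
RRRRR
RRRRG
RRRRR
After op 2 fill(2,0,G) [40 cells changed]:
GGGGG
GGGGG
GGGGG
GGGGG
GGYYG
GGYYG
GGGGG
GGGGG
GGGGG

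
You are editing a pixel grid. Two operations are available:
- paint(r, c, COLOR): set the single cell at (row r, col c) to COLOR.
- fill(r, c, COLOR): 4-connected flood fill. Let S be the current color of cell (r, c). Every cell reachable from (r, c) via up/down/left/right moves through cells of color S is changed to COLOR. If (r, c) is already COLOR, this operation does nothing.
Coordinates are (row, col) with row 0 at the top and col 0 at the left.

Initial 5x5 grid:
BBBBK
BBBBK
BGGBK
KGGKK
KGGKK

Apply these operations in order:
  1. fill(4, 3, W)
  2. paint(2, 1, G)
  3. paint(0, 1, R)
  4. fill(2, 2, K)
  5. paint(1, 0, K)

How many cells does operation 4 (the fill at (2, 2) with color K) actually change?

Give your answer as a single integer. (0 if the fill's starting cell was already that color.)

Answer: 6

Derivation:
After op 1 fill(4,3,W) [7 cells changed]:
BBBBW
BBBBW
BGGBW
KGGWW
KGGWW
After op 2 paint(2,1,G):
BBBBW
BBBBW
BGGBW
KGGWW
KGGWW
After op 3 paint(0,1,R):
BRBBW
BBBBW
BGGBW
KGGWW
KGGWW
After op 4 fill(2,2,K) [6 cells changed]:
BRBBW
BBBBW
BKKBW
KKKWW
KKKWW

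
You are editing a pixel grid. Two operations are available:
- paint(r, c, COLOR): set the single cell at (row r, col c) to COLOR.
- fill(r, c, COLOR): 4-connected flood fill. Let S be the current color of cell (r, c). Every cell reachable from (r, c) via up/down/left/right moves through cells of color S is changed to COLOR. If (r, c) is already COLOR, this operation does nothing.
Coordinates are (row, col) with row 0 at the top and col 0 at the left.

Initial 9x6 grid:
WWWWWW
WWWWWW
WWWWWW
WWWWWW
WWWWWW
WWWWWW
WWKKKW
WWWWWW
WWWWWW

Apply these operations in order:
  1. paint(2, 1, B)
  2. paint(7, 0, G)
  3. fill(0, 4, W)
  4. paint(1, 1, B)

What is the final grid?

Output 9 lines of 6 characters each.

Answer: WWWWWW
WBWWWW
WBWWWW
WWWWWW
WWWWWW
WWWWWW
WWKKKW
GWWWWW
WWWWWW

Derivation:
After op 1 paint(2,1,B):
WWWWWW
WWWWWW
WBWWWW
WWWWWW
WWWWWW
WWWWWW
WWKKKW
WWWWWW
WWWWWW
After op 2 paint(7,0,G):
WWWWWW
WWWWWW
WBWWWW
WWWWWW
WWWWWW
WWWWWW
WWKKKW
GWWWWW
WWWWWW
After op 3 fill(0,4,W) [0 cells changed]:
WWWWWW
WWWWWW
WBWWWW
WWWWWW
WWWWWW
WWWWWW
WWKKKW
GWWWWW
WWWWWW
After op 4 paint(1,1,B):
WWWWWW
WBWWWW
WBWWWW
WWWWWW
WWWWWW
WWWWWW
WWKKKW
GWWWWW
WWWWWW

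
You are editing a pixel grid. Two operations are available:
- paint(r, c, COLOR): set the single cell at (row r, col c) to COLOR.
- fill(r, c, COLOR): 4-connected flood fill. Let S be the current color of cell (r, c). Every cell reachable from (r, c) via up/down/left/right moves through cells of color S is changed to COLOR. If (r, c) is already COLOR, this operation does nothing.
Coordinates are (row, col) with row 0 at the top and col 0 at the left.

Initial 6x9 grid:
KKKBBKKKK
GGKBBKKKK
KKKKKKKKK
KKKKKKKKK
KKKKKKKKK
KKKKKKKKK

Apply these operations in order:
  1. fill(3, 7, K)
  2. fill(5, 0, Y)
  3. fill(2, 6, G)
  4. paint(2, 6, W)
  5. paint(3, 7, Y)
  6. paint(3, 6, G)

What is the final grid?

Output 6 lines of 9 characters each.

After op 1 fill(3,7,K) [0 cells changed]:
KKKBBKKKK
GGKBBKKKK
KKKKKKKKK
KKKKKKKKK
KKKKKKKKK
KKKKKKKKK
After op 2 fill(5,0,Y) [48 cells changed]:
YYYBBYYYY
GGYBBYYYY
YYYYYYYYY
YYYYYYYYY
YYYYYYYYY
YYYYYYYYY
After op 3 fill(2,6,G) [48 cells changed]:
GGGBBGGGG
GGGBBGGGG
GGGGGGGGG
GGGGGGGGG
GGGGGGGGG
GGGGGGGGG
After op 4 paint(2,6,W):
GGGBBGGGG
GGGBBGGGG
GGGGGGWGG
GGGGGGGGG
GGGGGGGGG
GGGGGGGGG
After op 5 paint(3,7,Y):
GGGBBGGGG
GGGBBGGGG
GGGGGGWGG
GGGGGGGYG
GGGGGGGGG
GGGGGGGGG
After op 6 paint(3,6,G):
GGGBBGGGG
GGGBBGGGG
GGGGGGWGG
GGGGGGGYG
GGGGGGGGG
GGGGGGGGG

Answer: GGGBBGGGG
GGGBBGGGG
GGGGGGWGG
GGGGGGGYG
GGGGGGGGG
GGGGGGGGG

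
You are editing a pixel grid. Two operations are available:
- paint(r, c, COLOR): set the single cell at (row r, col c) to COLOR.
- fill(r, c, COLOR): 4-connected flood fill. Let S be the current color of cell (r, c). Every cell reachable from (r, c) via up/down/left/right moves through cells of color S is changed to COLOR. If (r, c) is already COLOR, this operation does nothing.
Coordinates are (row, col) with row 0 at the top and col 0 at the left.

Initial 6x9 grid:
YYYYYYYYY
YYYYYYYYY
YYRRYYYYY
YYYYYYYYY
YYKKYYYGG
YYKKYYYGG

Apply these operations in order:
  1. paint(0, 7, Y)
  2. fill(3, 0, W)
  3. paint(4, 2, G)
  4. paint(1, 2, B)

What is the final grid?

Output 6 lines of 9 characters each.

Answer: WWWWWWWWW
WWBWWWWWW
WWRRWWWWW
WWWWWWWWW
WWGKWWWGG
WWKKWWWGG

Derivation:
After op 1 paint(0,7,Y):
YYYYYYYYY
YYYYYYYYY
YYRRYYYYY
YYYYYYYYY
YYKKYYYGG
YYKKYYYGG
After op 2 fill(3,0,W) [44 cells changed]:
WWWWWWWWW
WWWWWWWWW
WWRRWWWWW
WWWWWWWWW
WWKKWWWGG
WWKKWWWGG
After op 3 paint(4,2,G):
WWWWWWWWW
WWWWWWWWW
WWRRWWWWW
WWWWWWWWW
WWGKWWWGG
WWKKWWWGG
After op 4 paint(1,2,B):
WWWWWWWWW
WWBWWWWWW
WWRRWWWWW
WWWWWWWWW
WWGKWWWGG
WWKKWWWGG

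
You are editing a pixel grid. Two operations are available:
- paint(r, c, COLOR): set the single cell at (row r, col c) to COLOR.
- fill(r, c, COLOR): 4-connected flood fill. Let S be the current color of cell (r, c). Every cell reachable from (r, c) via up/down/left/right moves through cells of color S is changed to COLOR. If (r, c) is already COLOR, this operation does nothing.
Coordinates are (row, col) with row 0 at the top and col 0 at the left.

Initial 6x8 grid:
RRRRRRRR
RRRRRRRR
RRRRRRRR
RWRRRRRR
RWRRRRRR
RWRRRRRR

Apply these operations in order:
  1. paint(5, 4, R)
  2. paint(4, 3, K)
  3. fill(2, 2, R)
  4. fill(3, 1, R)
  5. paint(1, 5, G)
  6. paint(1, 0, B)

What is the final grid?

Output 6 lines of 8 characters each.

Answer: RRRRRRRR
BRRRRGRR
RRRRRRRR
RRRRRRRR
RRRKRRRR
RRRRRRRR

Derivation:
After op 1 paint(5,4,R):
RRRRRRRR
RRRRRRRR
RRRRRRRR
RWRRRRRR
RWRRRRRR
RWRRRRRR
After op 2 paint(4,3,K):
RRRRRRRR
RRRRRRRR
RRRRRRRR
RWRRRRRR
RWRKRRRR
RWRRRRRR
After op 3 fill(2,2,R) [0 cells changed]:
RRRRRRRR
RRRRRRRR
RRRRRRRR
RWRRRRRR
RWRKRRRR
RWRRRRRR
After op 4 fill(3,1,R) [3 cells changed]:
RRRRRRRR
RRRRRRRR
RRRRRRRR
RRRRRRRR
RRRKRRRR
RRRRRRRR
After op 5 paint(1,5,G):
RRRRRRRR
RRRRRGRR
RRRRRRRR
RRRRRRRR
RRRKRRRR
RRRRRRRR
After op 6 paint(1,0,B):
RRRRRRRR
BRRRRGRR
RRRRRRRR
RRRRRRRR
RRRKRRRR
RRRRRRRR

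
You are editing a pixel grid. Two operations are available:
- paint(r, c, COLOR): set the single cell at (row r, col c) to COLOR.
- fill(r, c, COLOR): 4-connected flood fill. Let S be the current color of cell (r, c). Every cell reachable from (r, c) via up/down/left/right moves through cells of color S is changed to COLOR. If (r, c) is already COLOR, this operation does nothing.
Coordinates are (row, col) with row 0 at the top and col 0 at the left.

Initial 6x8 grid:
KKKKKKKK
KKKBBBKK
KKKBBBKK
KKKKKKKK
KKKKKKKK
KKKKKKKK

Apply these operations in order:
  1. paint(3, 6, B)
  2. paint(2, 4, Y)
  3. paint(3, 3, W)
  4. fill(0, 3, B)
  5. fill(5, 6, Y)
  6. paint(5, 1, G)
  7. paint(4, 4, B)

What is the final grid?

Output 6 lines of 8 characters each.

Answer: YYYYYYYY
YYYYYYYY
YYYYYYYY
YYYWYYYY
YYYYBYYY
YGYYYYYY

Derivation:
After op 1 paint(3,6,B):
KKKKKKKK
KKKBBBKK
KKKBBBKK
KKKKKKBK
KKKKKKKK
KKKKKKKK
After op 2 paint(2,4,Y):
KKKKKKKK
KKKBBBKK
KKKBYBKK
KKKKKKBK
KKKKKKKK
KKKKKKKK
After op 3 paint(3,3,W):
KKKKKKKK
KKKBBBKK
KKKBYBKK
KKKWKKBK
KKKKKKKK
KKKKKKKK
After op 4 fill(0,3,B) [40 cells changed]:
BBBBBBBB
BBBBBBBB
BBBBYBBB
BBBWBBBB
BBBBBBBB
BBBBBBBB
After op 5 fill(5,6,Y) [46 cells changed]:
YYYYYYYY
YYYYYYYY
YYYYYYYY
YYYWYYYY
YYYYYYYY
YYYYYYYY
After op 6 paint(5,1,G):
YYYYYYYY
YYYYYYYY
YYYYYYYY
YYYWYYYY
YYYYYYYY
YGYYYYYY
After op 7 paint(4,4,B):
YYYYYYYY
YYYYYYYY
YYYYYYYY
YYYWYYYY
YYYYBYYY
YGYYYYYY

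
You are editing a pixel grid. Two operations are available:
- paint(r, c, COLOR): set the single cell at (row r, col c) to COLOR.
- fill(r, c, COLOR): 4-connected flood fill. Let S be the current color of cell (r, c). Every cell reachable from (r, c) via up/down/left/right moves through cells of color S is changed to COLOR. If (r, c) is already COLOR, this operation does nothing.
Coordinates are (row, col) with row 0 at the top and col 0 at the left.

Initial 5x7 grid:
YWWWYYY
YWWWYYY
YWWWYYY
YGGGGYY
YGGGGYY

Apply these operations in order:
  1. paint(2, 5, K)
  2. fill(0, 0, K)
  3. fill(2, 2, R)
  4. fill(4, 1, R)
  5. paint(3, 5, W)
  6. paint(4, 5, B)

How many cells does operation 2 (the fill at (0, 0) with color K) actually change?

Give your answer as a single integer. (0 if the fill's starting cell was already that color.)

Answer: 5

Derivation:
After op 1 paint(2,5,K):
YWWWYYY
YWWWYYY
YWWWYKY
YGGGGYY
YGGGGYY
After op 2 fill(0,0,K) [5 cells changed]:
KWWWYYY
KWWWYYY
KWWWYKY
KGGGGYY
KGGGGYY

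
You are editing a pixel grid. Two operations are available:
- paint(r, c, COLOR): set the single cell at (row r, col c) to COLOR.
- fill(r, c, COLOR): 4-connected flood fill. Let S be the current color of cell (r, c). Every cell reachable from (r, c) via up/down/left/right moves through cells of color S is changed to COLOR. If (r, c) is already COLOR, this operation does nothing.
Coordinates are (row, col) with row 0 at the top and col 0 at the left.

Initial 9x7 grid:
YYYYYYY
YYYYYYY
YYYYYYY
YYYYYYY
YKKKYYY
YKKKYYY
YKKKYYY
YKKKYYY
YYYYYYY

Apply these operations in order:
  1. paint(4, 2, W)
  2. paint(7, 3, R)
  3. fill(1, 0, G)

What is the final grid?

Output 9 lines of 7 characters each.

Answer: GGGGGGG
GGGGGGG
GGGGGGG
GGGGGGG
GKWKGGG
GKKKGGG
GKKKGGG
GKKRGGG
GGGGGGG

Derivation:
After op 1 paint(4,2,W):
YYYYYYY
YYYYYYY
YYYYYYY
YYYYYYY
YKWKYYY
YKKKYYY
YKKKYYY
YKKKYYY
YYYYYYY
After op 2 paint(7,3,R):
YYYYYYY
YYYYYYY
YYYYYYY
YYYYYYY
YKWKYYY
YKKKYYY
YKKKYYY
YKKRYYY
YYYYYYY
After op 3 fill(1,0,G) [51 cells changed]:
GGGGGGG
GGGGGGG
GGGGGGG
GGGGGGG
GKWKGGG
GKKKGGG
GKKKGGG
GKKRGGG
GGGGGGG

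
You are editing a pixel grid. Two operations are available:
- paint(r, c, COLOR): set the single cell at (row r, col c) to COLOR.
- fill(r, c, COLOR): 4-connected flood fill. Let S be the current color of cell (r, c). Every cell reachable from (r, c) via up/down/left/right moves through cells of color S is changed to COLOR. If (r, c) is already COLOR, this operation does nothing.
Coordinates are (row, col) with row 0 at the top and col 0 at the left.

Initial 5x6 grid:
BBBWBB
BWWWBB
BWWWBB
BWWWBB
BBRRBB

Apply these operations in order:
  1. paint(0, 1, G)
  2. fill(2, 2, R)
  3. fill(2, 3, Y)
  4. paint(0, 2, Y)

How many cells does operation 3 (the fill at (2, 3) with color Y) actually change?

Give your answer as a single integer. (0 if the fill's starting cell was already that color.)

Answer: 12

Derivation:
After op 1 paint(0,1,G):
BGBWBB
BWWWBB
BWWWBB
BWWWBB
BBRRBB
After op 2 fill(2,2,R) [10 cells changed]:
BGBRBB
BRRRBB
BRRRBB
BRRRBB
BBRRBB
After op 3 fill(2,3,Y) [12 cells changed]:
BGBYBB
BYYYBB
BYYYBB
BYYYBB
BBYYBB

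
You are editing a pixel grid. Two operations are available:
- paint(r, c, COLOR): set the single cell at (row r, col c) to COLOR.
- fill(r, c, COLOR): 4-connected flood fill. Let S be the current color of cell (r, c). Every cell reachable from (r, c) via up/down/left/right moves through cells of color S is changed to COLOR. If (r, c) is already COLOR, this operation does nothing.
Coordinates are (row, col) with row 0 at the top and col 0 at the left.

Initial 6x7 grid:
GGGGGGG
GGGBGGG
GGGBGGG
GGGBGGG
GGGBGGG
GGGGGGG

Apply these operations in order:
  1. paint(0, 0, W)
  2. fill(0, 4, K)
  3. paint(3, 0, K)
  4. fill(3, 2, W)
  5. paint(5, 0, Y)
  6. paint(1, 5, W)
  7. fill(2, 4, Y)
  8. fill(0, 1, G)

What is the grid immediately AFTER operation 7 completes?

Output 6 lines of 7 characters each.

Answer: YYYYYYY
YYYBYYY
YYYBYYY
YYYBYYY
YYYBYYY
YYYYYYY

Derivation:
After op 1 paint(0,0,W):
WGGGGGG
GGGBGGG
GGGBGGG
GGGBGGG
GGGBGGG
GGGGGGG
After op 2 fill(0,4,K) [37 cells changed]:
WKKKKKK
KKKBKKK
KKKBKKK
KKKBKKK
KKKBKKK
KKKKKKK
After op 3 paint(3,0,K):
WKKKKKK
KKKBKKK
KKKBKKK
KKKBKKK
KKKBKKK
KKKKKKK
After op 4 fill(3,2,W) [37 cells changed]:
WWWWWWW
WWWBWWW
WWWBWWW
WWWBWWW
WWWBWWW
WWWWWWW
After op 5 paint(5,0,Y):
WWWWWWW
WWWBWWW
WWWBWWW
WWWBWWW
WWWBWWW
YWWWWWW
After op 6 paint(1,5,W):
WWWWWWW
WWWBWWW
WWWBWWW
WWWBWWW
WWWBWWW
YWWWWWW
After op 7 fill(2,4,Y) [37 cells changed]:
YYYYYYY
YYYBYYY
YYYBYYY
YYYBYYY
YYYBYYY
YYYYYYY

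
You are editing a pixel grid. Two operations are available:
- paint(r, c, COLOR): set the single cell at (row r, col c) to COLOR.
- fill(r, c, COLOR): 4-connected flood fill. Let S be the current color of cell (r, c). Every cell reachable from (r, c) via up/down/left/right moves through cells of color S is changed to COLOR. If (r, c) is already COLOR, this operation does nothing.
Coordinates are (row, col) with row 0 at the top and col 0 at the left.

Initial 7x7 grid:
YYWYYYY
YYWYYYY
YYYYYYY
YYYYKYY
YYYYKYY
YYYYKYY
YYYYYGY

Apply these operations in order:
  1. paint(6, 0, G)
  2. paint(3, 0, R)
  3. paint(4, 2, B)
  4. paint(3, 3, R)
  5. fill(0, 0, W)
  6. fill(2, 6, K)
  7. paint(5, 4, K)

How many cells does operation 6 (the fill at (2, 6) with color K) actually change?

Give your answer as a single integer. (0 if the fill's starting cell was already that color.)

Answer: 41

Derivation:
After op 1 paint(6,0,G):
YYWYYYY
YYWYYYY
YYYYYYY
YYYYKYY
YYYYKYY
YYYYKYY
GYYYYGY
After op 2 paint(3,0,R):
YYWYYYY
YYWYYYY
YYYYYYY
RYYYKYY
YYYYKYY
YYYYKYY
GYYYYGY
After op 3 paint(4,2,B):
YYWYYYY
YYWYYYY
YYYYYYY
RYYYKYY
YYBYKYY
YYYYKYY
GYYYYGY
After op 4 paint(3,3,R):
YYWYYYY
YYWYYYY
YYYYYYY
RYYRKYY
YYBYKYY
YYYYKYY
GYYYYGY
After op 5 fill(0,0,W) [39 cells changed]:
WWWWWWW
WWWWWWW
WWWWWWW
RWWRKWW
WWBWKWW
WWWWKWW
GWWWWGW
After op 6 fill(2,6,K) [41 cells changed]:
KKKKKKK
KKKKKKK
KKKKKKK
RKKRKKK
KKBKKKK
KKKKKKK
GKKKKGK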